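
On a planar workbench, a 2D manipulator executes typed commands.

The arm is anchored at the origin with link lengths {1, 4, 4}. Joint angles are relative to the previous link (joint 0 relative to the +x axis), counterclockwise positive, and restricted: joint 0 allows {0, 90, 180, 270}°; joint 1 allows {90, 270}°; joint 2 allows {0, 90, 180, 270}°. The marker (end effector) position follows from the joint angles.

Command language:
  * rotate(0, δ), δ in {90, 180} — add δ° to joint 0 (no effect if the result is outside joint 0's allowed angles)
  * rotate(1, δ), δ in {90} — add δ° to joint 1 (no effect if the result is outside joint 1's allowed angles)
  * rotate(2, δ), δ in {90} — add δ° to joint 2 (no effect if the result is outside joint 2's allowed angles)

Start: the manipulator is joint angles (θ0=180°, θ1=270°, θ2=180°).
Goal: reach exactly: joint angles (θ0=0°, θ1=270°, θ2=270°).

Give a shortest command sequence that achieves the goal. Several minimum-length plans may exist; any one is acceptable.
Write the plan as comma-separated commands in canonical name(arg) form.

rotate(2, 90), rotate(0, 180)

begin: joint angles (θ0=180°, θ1=270°, θ2=180°)
step 1 (rotate(2, 90)): joint angles (θ0=180°, θ1=270°, θ2=270°)
step 2 (rotate(0, 180)): joint angles (θ0=0°, θ1=270°, θ2=270°)
no 1-step plan works, so 2 is optimal.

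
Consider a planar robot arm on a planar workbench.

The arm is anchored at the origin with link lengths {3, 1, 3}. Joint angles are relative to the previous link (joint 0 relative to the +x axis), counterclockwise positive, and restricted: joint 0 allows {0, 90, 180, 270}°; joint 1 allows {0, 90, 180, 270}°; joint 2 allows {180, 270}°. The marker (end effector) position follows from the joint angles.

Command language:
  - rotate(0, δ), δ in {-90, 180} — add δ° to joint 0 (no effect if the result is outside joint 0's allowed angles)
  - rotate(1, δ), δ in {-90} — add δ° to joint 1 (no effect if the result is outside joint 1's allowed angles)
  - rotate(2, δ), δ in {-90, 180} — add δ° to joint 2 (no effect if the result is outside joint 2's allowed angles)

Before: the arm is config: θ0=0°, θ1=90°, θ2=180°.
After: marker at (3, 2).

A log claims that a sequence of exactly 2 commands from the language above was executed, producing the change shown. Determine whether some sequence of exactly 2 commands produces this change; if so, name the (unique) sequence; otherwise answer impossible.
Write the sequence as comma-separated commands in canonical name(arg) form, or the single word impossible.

start: config: θ0=0°, θ1=90°, θ2=180°
1. rotate(1, -90) → config: θ0=0°, θ1=0°, θ2=180°
2. rotate(1, -90) → config: θ0=0°, θ1=270°, θ2=180°
no other 2-command option fits: unique.

rotate(1, -90), rotate(1, -90)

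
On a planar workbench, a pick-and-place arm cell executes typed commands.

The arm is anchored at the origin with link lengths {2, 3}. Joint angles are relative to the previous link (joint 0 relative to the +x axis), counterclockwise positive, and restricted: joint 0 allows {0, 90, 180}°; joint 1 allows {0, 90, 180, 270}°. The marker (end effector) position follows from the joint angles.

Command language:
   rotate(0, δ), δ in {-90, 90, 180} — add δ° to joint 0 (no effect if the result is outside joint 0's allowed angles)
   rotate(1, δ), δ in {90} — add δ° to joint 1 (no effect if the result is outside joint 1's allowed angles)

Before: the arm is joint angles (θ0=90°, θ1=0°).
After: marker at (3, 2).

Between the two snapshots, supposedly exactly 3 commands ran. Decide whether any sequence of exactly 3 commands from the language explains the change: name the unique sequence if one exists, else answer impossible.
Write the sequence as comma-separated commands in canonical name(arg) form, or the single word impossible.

initial: joint angles (θ0=90°, θ1=0°)
1. rotate(1, 90) → joint angles (θ0=90°, θ1=90°)
2. rotate(1, 90) → joint angles (θ0=90°, θ1=180°)
3. rotate(1, 90) → joint angles (θ0=90°, θ1=270°)
all 64 alternatives checked — unique.

rotate(1, 90), rotate(1, 90), rotate(1, 90)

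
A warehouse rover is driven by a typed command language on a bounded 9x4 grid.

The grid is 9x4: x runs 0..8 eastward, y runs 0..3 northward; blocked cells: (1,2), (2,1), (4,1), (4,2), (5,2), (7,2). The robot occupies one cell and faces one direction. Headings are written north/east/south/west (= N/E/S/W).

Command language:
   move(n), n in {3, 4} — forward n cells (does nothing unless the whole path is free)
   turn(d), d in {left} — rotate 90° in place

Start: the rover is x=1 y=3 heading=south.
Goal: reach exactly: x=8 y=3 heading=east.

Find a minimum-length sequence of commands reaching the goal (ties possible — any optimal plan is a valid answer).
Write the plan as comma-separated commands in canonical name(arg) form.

turn(left), move(4), move(3)

from: x=1 y=3 heading=south
t=1 turn(left) ⇒ x=1 y=3 heading=east
t=2 move(4) ⇒ x=5 y=3 heading=east
t=3 move(3) ⇒ x=8 y=3 heading=east
shorter routes all fall short; 3 is best.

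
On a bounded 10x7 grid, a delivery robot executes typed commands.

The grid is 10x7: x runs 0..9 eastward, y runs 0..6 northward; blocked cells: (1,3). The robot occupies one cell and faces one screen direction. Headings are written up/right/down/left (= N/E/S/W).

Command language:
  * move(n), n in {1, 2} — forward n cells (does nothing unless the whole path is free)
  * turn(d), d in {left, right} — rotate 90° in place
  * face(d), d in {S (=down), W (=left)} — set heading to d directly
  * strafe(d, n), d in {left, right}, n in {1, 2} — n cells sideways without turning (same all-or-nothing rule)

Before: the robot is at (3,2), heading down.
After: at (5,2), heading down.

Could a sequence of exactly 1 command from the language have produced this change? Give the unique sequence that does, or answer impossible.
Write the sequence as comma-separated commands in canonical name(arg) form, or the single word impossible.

key: heading stays S — the single command does not turn
from: at (3,2), heading down
t=1 strafe(left, 2) ⇒ at (5,2), heading down
all 10 alternatives checked — unique.

strafe(left, 2)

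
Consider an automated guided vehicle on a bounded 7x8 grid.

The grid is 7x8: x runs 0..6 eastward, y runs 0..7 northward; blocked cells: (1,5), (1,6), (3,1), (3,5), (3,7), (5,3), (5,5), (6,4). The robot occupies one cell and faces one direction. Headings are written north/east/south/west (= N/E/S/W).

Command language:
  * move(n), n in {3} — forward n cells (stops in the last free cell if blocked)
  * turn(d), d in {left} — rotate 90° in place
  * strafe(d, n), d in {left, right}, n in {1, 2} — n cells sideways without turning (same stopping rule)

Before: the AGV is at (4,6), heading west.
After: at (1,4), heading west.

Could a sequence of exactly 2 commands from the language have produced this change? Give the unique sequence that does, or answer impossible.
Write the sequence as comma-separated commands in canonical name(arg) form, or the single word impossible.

key: running move(3) before strafe(left, 2) would end elsewhere — order is forced
begin: at (4,6), heading west
1. strafe(left, 2) → at (4,4), heading west
2. move(3) → at (1,4), heading west
uniquely the one of 36 2-step routes that fits.

strafe(left, 2), move(3)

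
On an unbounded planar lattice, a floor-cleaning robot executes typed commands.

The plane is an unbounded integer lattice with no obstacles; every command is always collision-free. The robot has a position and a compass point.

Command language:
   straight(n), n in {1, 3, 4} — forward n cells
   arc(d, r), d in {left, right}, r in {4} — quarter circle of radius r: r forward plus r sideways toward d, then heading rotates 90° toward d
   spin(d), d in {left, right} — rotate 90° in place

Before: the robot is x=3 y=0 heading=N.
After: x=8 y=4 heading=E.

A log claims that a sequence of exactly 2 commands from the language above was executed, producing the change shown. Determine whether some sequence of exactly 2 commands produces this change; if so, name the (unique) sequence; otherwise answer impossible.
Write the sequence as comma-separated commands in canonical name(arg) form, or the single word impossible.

arc(right, 4), straight(1)

key: position moved to (8,4) AND the heading swung to E — translation plus rotation needed
start: x=3 y=0 heading=N
t=1 arc(right, 4) ⇒ x=7 y=4 heading=E
t=2 straight(1) ⇒ x=8 y=4 heading=E
all 49 alternatives checked — unique.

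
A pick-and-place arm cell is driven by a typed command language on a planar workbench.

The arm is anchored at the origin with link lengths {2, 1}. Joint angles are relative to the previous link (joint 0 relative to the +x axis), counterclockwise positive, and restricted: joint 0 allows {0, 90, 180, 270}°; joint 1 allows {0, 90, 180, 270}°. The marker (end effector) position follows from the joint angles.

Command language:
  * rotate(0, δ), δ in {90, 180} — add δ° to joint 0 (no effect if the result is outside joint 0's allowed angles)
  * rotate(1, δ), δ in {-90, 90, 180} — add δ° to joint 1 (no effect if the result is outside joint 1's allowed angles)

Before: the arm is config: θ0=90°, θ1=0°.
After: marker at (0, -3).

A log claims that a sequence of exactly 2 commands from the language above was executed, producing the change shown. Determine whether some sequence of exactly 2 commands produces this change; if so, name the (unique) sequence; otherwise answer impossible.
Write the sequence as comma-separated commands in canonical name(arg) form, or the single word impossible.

rotate(0, 90), rotate(0, 90)

start: config: θ0=90°, θ1=0°
t=1 rotate(0, 90) ⇒ config: θ0=180°, θ1=0°
t=2 rotate(0, 90) ⇒ config: θ0=270°, θ1=0°
uniquely the one of 25 2-step routes that fits.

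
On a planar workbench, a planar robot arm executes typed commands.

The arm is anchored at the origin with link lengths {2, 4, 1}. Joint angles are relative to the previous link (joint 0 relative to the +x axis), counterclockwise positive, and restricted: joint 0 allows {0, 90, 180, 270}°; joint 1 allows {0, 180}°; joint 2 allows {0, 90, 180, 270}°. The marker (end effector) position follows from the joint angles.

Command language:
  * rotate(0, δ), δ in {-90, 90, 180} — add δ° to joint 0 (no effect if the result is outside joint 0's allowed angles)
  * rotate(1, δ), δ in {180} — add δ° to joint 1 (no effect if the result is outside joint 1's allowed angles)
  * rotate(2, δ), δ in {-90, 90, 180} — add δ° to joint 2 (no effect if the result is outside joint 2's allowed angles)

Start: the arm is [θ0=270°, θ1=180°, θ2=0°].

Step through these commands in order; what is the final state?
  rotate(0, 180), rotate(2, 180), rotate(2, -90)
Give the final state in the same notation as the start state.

from: [θ0=270°, θ1=180°, θ2=0°]
step 1 (rotate(0, 180)): [θ0=90°, θ1=180°, θ2=0°]
step 2 (rotate(2, 180)): [θ0=90°, θ1=180°, θ2=180°]
step 3 (rotate(2, -90)): [θ0=90°, θ1=180°, θ2=90°]

[θ0=90°, θ1=180°, θ2=90°]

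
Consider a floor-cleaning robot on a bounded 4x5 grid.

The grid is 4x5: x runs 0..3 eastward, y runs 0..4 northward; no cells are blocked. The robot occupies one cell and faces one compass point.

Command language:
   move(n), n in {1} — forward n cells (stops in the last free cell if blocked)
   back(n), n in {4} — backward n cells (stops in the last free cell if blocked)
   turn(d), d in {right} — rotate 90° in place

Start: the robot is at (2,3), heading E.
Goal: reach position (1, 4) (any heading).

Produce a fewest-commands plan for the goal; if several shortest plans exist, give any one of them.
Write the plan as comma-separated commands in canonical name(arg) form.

turn(right), back(4), turn(right), move(1)

from: at (2,3), heading E
step 1 (turn(right)): at (2,3), heading S
step 2 (back(4)): at (2,4), heading S
step 3 (turn(right)): at (2,4), heading W
step 4 (move(1)): at (1,4), heading W
shorter routes all fall short; 4 is best.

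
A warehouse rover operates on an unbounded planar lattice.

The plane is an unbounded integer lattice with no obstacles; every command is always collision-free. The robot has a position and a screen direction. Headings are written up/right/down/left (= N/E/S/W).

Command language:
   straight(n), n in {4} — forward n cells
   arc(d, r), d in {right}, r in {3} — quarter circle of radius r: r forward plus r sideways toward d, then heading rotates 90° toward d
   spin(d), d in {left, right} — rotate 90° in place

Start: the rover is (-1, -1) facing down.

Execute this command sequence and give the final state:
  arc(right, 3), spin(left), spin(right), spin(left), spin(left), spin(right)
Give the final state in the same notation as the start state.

t0: (-1, -1) facing down
[1] after arc(right, 3): (-4, -4) facing left
[2] after spin(left): (-4, -4) facing down
[3] after spin(right): (-4, -4) facing left
[4] after spin(left): (-4, -4) facing down
[5] after spin(left): (-4, -4) facing right
[6] after spin(right): (-4, -4) facing down

(-4, -4) facing down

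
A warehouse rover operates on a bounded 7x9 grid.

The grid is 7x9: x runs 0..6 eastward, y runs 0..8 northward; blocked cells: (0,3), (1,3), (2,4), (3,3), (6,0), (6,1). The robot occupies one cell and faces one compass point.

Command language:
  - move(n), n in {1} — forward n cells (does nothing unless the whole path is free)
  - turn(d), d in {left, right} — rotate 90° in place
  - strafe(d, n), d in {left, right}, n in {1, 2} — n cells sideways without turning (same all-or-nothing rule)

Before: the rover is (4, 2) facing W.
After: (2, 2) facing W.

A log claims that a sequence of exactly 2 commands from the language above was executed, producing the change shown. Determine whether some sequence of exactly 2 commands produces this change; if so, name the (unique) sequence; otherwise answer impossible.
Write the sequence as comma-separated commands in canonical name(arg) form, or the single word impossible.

move(1), move(1)

key: still facing W at the end — nothing in the sequence rotates
initial: (4, 2) facing W
step 1 (move(1)): (3, 2) facing W
step 2 (move(1)): (2, 2) facing W
all 49 alternatives checked — unique.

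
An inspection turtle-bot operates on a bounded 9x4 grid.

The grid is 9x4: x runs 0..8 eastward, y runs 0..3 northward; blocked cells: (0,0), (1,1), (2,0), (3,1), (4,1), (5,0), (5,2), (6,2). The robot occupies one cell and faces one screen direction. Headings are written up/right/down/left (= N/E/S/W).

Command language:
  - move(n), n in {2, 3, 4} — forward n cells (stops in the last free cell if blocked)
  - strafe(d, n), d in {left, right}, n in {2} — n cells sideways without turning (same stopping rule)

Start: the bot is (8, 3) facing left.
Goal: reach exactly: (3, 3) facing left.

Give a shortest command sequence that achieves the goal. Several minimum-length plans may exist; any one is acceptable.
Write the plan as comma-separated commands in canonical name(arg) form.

begin: (8, 3) facing left
1. move(2) → (6, 3) facing left
2. move(3) → (3, 3) facing left
no 1-step plan works, so 2 is optimal.

move(2), move(3)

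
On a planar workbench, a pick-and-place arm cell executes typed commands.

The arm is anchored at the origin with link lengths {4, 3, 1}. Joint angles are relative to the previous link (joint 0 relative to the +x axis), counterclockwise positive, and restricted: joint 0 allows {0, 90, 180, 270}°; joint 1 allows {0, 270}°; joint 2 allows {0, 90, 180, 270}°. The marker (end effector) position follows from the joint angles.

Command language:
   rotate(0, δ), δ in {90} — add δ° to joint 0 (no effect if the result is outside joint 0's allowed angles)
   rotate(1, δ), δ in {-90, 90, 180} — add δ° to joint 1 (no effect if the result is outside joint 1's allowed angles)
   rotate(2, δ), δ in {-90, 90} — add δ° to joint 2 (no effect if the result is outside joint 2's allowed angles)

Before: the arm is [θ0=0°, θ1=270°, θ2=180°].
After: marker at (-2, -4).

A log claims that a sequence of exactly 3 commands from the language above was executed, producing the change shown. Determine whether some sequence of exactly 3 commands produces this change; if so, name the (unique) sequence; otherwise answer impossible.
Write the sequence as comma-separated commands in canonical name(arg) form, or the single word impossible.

rotate(0, 90), rotate(0, 90), rotate(0, 90)

from: [θ0=0°, θ1=270°, θ2=180°]
[1] after rotate(0, 90): [θ0=90°, θ1=270°, θ2=180°]
[2] after rotate(0, 90): [θ0=180°, θ1=270°, θ2=180°]
[3] after rotate(0, 90): [θ0=270°, θ1=270°, θ2=180°]
all 216 alternatives checked — unique.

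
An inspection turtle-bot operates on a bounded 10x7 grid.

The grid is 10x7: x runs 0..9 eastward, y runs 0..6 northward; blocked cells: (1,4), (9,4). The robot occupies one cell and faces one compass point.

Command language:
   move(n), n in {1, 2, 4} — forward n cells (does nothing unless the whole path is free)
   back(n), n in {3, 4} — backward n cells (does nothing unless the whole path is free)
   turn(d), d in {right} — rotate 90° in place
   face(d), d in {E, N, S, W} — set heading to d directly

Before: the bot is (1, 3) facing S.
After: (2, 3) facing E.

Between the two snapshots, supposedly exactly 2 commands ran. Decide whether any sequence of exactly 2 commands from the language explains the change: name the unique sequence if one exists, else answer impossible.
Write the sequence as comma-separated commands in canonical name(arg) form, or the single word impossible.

face(E), move(1)

key: cell and facing (now E) both changed — the 2 commands mix motion and turning
begin: (1, 3) facing S
step 1 (face(E)): (1, 3) facing E
step 2 (move(1)): (2, 3) facing E
all 100 alternatives checked — unique.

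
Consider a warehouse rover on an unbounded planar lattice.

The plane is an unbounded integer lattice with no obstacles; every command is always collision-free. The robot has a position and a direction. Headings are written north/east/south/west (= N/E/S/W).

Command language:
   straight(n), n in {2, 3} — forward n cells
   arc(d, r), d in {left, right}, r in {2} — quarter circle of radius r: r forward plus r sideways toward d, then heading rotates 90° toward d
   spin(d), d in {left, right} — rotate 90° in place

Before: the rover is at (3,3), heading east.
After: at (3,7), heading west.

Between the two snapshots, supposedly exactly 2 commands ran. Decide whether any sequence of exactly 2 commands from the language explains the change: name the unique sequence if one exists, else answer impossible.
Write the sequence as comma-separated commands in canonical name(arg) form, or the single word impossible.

key: cell and facing (now W) both changed — the 2 commands mix motion and turning
start: at (3,3), heading east
t=1 arc(left, 2) ⇒ at (5,5), heading north
t=2 arc(left, 2) ⇒ at (3,7), heading west
all 36 alternatives checked — unique.

arc(left, 2), arc(left, 2)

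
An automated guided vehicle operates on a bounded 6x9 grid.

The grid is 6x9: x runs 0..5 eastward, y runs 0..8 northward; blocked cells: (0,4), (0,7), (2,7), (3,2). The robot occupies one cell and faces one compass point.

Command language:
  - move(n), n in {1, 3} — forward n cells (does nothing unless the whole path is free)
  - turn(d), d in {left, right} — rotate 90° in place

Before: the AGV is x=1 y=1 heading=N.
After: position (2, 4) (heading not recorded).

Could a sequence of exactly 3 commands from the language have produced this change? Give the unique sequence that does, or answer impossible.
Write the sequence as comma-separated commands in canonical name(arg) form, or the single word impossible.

key: order matters: swapping move(3) and move(1) lands elsewhere
initial: x=1 y=1 heading=N
t=1 move(3) ⇒ x=1 y=4 heading=N
t=2 turn(right) ⇒ x=1 y=4 heading=E
t=3 move(1) ⇒ x=2 y=4 heading=E
uniquely the one of 64 3-step routes that fits.

move(3), turn(right), move(1)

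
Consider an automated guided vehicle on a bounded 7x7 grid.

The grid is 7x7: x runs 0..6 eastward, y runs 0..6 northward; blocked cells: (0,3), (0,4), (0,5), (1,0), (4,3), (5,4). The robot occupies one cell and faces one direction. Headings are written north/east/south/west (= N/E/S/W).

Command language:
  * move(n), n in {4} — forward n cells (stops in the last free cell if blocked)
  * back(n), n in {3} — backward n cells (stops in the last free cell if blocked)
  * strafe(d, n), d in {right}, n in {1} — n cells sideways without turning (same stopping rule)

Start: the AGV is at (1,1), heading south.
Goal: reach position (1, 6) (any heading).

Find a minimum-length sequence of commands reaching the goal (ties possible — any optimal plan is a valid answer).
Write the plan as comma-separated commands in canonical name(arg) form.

initial: at (1,1), heading south
[1] after back(3): at (1,4), heading south
[2] after back(3): at (1,6), heading south
shorter routes all fall short; 2 is best.

back(3), back(3)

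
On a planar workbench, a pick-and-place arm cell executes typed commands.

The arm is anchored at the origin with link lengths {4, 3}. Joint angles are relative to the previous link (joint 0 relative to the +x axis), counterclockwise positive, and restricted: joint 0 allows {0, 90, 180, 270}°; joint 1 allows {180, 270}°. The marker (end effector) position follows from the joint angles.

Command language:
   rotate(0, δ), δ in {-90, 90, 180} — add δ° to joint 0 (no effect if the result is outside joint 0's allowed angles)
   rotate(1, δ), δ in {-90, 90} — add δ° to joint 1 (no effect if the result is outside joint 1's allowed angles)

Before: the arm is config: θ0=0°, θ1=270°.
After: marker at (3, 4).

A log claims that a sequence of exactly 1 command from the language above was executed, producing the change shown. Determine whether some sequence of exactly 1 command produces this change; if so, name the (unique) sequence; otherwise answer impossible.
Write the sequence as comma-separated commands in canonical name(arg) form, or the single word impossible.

initial: config: θ0=0°, θ1=270°
[1] after rotate(0, 90): config: θ0=90°, θ1=270°
no other 1-command option fits: unique.

rotate(0, 90)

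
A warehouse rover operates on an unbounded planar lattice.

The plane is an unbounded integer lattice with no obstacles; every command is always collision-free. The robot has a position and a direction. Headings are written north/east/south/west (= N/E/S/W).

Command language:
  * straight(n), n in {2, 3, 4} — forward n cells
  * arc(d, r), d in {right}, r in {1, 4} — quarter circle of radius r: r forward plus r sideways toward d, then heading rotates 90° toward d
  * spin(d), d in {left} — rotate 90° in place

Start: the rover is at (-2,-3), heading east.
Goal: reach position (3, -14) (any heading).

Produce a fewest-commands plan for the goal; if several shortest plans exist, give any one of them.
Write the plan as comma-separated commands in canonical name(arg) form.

t0: at (-2,-3), heading east
[1] after arc(right, 1): at (-1,-4), heading south
[2] after straight(4): at (-1,-8), heading south
[3] after straight(2): at (-1,-10), heading south
[4] after spin(left): at (-1,-10), heading east
[5] after arc(right, 4): at (3,-14), heading south
nothing shorter than 5 reaches the goal.

arc(right, 1), straight(4), straight(2), spin(left), arc(right, 4)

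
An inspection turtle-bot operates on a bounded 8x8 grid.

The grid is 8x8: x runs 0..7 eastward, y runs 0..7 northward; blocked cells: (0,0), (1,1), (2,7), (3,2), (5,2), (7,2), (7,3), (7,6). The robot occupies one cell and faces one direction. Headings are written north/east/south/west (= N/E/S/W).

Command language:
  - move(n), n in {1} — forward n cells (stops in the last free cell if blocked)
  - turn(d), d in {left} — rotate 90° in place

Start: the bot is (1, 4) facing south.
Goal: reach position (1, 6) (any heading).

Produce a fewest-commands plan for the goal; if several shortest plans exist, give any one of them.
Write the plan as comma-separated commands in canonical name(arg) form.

initial: (1, 4) facing south
1. turn(left) → (1, 4) facing east
2. turn(left) → (1, 4) facing north
3. move(1) → (1, 5) facing north
4. move(1) → (1, 6) facing north
no 3-step plan works, so 4 is optimal.

turn(left), turn(left), move(1), move(1)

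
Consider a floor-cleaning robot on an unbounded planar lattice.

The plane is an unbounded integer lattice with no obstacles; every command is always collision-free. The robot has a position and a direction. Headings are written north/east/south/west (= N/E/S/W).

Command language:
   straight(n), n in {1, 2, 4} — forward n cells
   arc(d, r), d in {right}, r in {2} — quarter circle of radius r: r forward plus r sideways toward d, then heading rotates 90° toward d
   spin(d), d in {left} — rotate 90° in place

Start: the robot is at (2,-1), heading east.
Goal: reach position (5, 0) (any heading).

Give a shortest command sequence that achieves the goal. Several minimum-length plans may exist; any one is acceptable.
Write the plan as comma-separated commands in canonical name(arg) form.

from: at (2,-1), heading east
[1] after straight(2): at (4,-1), heading east
[2] after straight(1): at (5,-1), heading east
[3] after spin(left): at (5,-1), heading north
[4] after straight(1): at (5,0), heading north
shorter routes all fall short; 4 is best.

straight(2), straight(1), spin(left), straight(1)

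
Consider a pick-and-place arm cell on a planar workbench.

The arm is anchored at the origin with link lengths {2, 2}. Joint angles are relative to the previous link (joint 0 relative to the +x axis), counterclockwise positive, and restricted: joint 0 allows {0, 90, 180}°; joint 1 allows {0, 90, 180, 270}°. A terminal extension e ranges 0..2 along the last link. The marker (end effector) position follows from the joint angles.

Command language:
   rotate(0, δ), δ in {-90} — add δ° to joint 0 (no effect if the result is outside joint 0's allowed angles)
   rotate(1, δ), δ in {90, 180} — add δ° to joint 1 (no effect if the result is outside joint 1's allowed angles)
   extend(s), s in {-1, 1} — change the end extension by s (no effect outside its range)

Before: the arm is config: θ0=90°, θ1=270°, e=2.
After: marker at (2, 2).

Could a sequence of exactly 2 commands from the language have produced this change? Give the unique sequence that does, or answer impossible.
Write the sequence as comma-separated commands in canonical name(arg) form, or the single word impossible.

extend(-1), extend(-1)

initial: config: θ0=90°, θ1=270°, e=2
step 1 (extend(-1)): config: θ0=90°, θ1=270°, e=1
step 2 (extend(-1)): config: θ0=90°, θ1=270°, e=0
no rival 2-sequence matches.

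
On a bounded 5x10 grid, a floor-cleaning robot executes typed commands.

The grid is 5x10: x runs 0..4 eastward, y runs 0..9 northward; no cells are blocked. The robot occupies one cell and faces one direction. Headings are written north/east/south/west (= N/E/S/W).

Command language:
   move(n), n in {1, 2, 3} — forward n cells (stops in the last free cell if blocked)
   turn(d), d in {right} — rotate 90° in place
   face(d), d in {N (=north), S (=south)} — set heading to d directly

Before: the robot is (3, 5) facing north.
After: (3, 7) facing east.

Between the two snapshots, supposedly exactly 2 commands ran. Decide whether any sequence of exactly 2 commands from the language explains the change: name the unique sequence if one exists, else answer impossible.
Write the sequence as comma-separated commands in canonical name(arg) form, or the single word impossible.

key: running turn(right) before move(2) would end elsewhere — order is forced
initial: (3, 5) facing north
1. move(2) → (3, 7) facing north
2. turn(right) → (3, 7) facing east
no rival 2-sequence matches.

move(2), turn(right)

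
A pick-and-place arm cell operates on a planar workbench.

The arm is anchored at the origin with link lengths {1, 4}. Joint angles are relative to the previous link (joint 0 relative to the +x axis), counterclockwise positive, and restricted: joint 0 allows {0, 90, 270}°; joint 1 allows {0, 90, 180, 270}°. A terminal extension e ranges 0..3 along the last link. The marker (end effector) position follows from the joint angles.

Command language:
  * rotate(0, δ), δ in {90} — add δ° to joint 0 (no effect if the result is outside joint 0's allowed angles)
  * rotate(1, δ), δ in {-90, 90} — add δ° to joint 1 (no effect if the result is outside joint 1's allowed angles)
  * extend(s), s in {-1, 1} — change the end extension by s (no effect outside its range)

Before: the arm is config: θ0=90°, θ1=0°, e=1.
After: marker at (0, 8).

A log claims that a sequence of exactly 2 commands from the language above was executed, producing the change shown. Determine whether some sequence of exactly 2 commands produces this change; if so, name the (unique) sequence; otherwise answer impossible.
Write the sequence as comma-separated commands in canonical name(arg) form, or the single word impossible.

extend(1), extend(1)

start: config: θ0=90°, θ1=0°, e=1
t=1 extend(1) ⇒ config: θ0=90°, θ1=0°, e=2
t=2 extend(1) ⇒ config: θ0=90°, θ1=0°, e=3
no other 2-command option fits: unique.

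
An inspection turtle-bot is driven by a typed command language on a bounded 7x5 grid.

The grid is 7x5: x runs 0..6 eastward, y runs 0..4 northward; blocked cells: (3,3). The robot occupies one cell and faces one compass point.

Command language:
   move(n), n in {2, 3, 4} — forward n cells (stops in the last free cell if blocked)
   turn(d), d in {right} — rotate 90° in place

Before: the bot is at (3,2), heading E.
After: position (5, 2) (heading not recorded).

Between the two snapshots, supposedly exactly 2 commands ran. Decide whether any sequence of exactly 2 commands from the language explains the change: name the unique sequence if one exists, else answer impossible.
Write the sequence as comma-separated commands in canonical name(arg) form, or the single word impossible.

key: order matters: swapping move(2) and turn(right) lands elsewhere
from: at (3,2), heading E
step 1 (move(2)): at (5,2), heading E
step 2 (turn(right)): at (5,2), heading S
no rival 2-sequence matches.

move(2), turn(right)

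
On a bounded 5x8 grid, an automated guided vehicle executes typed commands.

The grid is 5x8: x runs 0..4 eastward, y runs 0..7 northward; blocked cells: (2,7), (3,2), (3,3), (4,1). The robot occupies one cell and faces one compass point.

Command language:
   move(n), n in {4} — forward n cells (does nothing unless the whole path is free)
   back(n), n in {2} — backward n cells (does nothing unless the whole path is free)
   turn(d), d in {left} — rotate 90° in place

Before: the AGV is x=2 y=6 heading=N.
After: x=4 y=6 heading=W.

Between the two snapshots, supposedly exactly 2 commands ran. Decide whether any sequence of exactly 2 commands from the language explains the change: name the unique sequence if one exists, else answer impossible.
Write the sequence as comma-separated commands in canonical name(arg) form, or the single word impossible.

key: running back(2) before turn(left) would end elsewhere — order is forced
t0: x=2 y=6 heading=N
[1] after turn(left): x=2 y=6 heading=W
[2] after back(2): x=4 y=6 heading=W
no other 2-command option fits: unique.

turn(left), back(2)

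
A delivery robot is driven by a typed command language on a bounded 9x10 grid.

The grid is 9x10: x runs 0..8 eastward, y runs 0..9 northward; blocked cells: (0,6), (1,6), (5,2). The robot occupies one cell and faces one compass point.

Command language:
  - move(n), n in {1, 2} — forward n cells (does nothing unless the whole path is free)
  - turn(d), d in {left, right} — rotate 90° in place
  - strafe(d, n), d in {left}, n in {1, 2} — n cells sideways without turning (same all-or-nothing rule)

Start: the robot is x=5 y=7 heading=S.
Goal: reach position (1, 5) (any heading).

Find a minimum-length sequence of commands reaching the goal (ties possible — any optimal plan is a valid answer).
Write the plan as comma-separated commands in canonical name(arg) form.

initial: x=5 y=7 heading=S
[1] after move(2): x=5 y=5 heading=S
[2] after turn(right): x=5 y=5 heading=W
[3] after move(2): x=3 y=5 heading=W
[4] after move(2): x=1 y=5 heading=W
minimal: 4 command(s), checked below 4.

move(2), turn(right), move(2), move(2)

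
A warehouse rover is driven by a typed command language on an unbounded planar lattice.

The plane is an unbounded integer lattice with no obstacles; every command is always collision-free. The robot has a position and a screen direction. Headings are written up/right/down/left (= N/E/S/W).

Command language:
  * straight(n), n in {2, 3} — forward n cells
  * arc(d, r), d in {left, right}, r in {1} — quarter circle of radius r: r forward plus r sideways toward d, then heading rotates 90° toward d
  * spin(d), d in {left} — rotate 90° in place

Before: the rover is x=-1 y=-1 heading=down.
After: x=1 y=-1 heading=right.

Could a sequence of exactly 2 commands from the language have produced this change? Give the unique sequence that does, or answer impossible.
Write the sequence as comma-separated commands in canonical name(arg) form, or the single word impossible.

spin(left), straight(2)

key: order matters: swapping spin(left) and straight(2) lands elsewhere
from: x=-1 y=-1 heading=down
[1] after spin(left): x=-1 y=-1 heading=right
[2] after straight(2): x=1 y=-1 heading=right
no rival 2-sequence matches.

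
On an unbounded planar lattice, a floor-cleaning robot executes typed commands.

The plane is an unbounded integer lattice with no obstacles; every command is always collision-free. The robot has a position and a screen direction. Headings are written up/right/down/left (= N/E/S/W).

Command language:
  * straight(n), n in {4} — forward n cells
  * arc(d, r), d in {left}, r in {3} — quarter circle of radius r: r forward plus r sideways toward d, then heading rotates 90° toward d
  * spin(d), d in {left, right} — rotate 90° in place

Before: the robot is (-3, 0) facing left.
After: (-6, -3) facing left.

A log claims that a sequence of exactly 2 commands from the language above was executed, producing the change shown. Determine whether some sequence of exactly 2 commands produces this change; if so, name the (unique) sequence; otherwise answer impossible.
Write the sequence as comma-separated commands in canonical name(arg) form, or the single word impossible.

arc(left, 3), spin(right)

key: heading stays W — rotations cancel among the 2 commands
start: (-3, 0) facing left
1. arc(left, 3) → (-6, -3) facing down
2. spin(right) → (-6, -3) facing left
no other 2-command option fits: unique.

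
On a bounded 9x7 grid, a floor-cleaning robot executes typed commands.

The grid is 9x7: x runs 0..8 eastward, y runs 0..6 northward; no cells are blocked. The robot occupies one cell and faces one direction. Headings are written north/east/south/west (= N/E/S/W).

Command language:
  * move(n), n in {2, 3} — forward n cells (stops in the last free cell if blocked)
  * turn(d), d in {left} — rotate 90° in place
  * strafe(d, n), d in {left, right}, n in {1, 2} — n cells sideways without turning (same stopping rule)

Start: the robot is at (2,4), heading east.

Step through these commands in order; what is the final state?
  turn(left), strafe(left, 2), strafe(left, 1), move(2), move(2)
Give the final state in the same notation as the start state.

begin: at (2,4), heading east
step 1 (turn(left)): at (2,4), heading north
step 2 (strafe(left, 2)): at (0,4), heading north
step 3 (strafe(left, 1)): at (0,4), heading north
step 4 (move(2)): at (0,6), heading north
step 5 (move(2)): at (0,6), heading north

at (0,6), heading north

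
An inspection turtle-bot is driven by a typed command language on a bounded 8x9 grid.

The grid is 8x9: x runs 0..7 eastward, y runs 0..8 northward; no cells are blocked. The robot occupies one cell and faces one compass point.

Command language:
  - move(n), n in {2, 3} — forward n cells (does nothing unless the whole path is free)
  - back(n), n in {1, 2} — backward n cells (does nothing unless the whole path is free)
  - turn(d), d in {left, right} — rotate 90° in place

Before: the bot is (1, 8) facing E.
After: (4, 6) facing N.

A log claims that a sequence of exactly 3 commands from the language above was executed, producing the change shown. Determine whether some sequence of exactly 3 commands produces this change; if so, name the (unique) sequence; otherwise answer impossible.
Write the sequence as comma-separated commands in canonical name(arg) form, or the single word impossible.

move(3), turn(left), back(2)

key: position moved to (4,6) AND the heading swung to N — translation plus rotation needed
from: (1, 8) facing E
t=1 move(3) ⇒ (4, 8) facing E
t=2 turn(left) ⇒ (4, 8) facing N
t=3 back(2) ⇒ (4, 6) facing N
no rival 3-sequence matches.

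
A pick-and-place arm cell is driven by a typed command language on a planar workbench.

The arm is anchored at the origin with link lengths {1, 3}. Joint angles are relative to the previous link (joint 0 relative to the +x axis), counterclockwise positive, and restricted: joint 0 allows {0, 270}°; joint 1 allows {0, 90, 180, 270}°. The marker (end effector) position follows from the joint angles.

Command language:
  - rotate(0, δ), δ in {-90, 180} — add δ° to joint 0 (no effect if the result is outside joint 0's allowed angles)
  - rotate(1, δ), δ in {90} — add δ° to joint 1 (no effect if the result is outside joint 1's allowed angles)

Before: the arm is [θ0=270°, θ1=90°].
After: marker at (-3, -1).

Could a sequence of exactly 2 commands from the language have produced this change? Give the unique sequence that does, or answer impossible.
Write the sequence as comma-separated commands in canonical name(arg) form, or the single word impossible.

from: [θ0=270°, θ1=90°]
t=1 rotate(1, 90) ⇒ [θ0=270°, θ1=180°]
t=2 rotate(1, 90) ⇒ [θ0=270°, θ1=270°]
no rival 2-sequence matches.

rotate(1, 90), rotate(1, 90)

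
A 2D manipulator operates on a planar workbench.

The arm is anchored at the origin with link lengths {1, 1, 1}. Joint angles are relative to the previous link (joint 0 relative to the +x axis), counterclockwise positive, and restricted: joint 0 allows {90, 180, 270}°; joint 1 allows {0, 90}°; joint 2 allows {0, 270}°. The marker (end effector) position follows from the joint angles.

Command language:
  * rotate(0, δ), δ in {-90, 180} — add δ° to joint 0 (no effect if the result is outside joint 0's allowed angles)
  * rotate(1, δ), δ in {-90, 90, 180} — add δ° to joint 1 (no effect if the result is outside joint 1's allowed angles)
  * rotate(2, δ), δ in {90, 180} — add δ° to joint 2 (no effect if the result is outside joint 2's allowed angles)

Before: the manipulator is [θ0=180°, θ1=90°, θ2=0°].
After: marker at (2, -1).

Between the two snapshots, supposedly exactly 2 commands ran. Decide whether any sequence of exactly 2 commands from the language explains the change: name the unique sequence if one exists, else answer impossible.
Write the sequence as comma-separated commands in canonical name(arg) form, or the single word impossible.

rotate(0, -90), rotate(0, 180)

key: running rotate(0, 180) before rotate(0, -90) would end elsewhere — order is forced
from: [θ0=180°, θ1=90°, θ2=0°]
[1] after rotate(0, -90): [θ0=90°, θ1=90°, θ2=0°]
[2] after rotate(0, 180): [θ0=270°, θ1=90°, θ2=0°]
no rival 2-sequence matches.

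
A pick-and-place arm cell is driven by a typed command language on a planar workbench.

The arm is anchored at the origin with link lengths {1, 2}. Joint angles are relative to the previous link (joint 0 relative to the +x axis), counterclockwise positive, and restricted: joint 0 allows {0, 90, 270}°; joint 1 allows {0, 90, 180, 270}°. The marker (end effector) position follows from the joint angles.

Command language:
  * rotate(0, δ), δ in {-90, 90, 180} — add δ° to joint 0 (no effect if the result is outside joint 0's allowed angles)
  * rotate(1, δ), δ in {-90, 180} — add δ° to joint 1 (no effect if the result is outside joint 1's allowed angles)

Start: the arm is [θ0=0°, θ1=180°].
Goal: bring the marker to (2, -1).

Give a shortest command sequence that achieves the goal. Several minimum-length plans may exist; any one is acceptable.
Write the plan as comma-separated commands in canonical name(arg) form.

initial: [θ0=0°, θ1=180°]
step 1 (rotate(1, -90)): [θ0=0°, θ1=90°]
step 2 (rotate(0, -90)): [θ0=270°, θ1=90°]
minimal: 2 command(s), checked below 2.

rotate(1, -90), rotate(0, -90)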